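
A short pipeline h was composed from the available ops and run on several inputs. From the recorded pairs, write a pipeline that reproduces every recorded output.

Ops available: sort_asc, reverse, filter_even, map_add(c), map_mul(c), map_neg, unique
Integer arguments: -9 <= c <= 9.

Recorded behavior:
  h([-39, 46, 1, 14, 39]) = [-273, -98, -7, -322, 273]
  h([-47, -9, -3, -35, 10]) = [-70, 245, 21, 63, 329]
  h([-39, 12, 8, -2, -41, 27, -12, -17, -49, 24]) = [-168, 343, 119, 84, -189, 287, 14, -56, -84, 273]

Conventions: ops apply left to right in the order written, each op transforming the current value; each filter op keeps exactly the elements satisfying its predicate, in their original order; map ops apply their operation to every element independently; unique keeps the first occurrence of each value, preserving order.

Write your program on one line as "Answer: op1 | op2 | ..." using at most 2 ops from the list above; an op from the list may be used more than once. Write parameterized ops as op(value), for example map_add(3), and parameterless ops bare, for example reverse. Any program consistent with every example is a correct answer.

reverse | map_mul(-7)

Check, running the answer program on each example:
  [-39, 46, 1, 14, 39] -> [39, 14, 1, 46, -39] -> [-273, -98, -7, -322, 273]
  [-47, -9, -3, -35, 10] -> [10, -35, -3, -9, -47] -> [-70, 245, 21, 63, 329]
  [-39, 12, 8, -2, -41, 27, -12, -17, -49, 24] -> [24, -49, -17, -12, 27, -41, -2, 8, 12, -39] -> [-168, 343, 119, 84, -189, 287, 14, -56, -84, 273]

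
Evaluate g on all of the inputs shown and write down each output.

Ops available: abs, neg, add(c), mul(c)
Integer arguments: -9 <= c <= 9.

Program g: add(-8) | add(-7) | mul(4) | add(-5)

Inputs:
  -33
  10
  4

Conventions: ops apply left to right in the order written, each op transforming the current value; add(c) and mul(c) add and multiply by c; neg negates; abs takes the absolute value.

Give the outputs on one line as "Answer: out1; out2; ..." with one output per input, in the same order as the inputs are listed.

-197; -25; -49

Execution, op by op:
  -33 -> -41 -> -48 -> -192 -> -197
  10 -> 2 -> -5 -> -20 -> -25
  4 -> -4 -> -11 -> -44 -> -49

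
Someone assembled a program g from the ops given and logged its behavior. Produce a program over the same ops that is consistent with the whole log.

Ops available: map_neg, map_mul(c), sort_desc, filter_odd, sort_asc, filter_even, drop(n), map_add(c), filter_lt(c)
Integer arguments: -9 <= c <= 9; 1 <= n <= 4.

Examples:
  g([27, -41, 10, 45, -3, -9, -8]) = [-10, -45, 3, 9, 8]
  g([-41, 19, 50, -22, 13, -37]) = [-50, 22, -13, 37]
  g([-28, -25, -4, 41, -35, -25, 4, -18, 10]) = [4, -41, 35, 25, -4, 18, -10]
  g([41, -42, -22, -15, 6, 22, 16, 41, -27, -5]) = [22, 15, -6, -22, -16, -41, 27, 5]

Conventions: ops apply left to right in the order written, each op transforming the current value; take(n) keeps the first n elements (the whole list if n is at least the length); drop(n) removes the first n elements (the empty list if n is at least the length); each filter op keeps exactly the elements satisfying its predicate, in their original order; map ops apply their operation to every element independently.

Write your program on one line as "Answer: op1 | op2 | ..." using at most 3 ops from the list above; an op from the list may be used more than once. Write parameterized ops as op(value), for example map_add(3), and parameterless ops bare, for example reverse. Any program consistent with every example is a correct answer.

map_neg | drop(1) | drop(1)

Check, running the answer program on each example:
  [27, -41, 10, 45, -3, -9, -8] -> [-27, 41, -10, -45, 3, 9, 8] -> [41, -10, -45, 3, 9, 8] -> [-10, -45, 3, 9, 8]
  [-41, 19, 50, -22, 13, -37] -> [41, -19, -50, 22, -13, 37] -> [-19, -50, 22, -13, 37] -> [-50, 22, -13, 37]
  [-28, -25, -4, 41, -35, -25, 4, -18, 10] -> [28, 25, 4, -41, 35, 25, -4, 18, -10] -> [25, 4, -41, 35, 25, -4, 18, -10] -> [4, -41, 35, 25, -4, 18, -10]
  [41, -42, -22, -15, 6, 22, 16, 41, -27, -5] -> [-41, 42, 22, 15, -6, -22, -16, -41, 27, 5] -> [42, 22, 15, -6, -22, -16, -41, 27, 5] -> [22, 15, -6, -22, -16, -41, 27, 5]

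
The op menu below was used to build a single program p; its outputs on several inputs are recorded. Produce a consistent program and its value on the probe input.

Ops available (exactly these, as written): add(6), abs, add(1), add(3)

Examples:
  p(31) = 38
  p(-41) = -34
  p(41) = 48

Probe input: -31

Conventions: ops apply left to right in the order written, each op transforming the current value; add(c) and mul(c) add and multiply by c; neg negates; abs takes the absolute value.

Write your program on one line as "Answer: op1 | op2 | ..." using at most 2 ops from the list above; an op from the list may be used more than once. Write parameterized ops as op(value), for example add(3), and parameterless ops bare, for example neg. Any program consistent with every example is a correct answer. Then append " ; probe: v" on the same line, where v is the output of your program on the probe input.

add(6) | add(1) ; probe: -24

Check, running the answer program on each example:
  31 -> 37 -> 38
  -41 -> -35 -> -34
  41 -> 47 -> 48
  probe: -31 -> -25 -> -24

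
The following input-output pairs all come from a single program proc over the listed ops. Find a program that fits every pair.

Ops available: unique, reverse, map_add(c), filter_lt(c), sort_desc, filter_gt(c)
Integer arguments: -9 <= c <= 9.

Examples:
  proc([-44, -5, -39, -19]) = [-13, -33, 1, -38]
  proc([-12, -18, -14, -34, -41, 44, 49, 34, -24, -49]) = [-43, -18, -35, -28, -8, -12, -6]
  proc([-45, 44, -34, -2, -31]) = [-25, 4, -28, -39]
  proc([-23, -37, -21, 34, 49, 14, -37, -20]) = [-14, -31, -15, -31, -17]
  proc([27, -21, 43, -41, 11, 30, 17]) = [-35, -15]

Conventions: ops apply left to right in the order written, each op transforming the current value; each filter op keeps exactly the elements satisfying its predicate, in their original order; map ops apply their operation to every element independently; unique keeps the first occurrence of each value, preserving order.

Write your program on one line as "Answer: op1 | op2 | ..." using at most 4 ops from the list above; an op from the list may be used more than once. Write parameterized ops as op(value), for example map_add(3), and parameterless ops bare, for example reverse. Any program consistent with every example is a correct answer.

map_add(-3) | filter_lt(-2) | map_add(9) | reverse

Check, running the answer program on each example:
  [-44, -5, -39, -19] -> [-47, -8, -42, -22] -> [-47, -8, -42, -22] -> [-38, 1, -33, -13] -> [-13, -33, 1, -38]
  [-12, -18, -14, -34, -41, 44, 49, 34, -24, -49] -> [-15, -21, -17, -37, -44, 41, 46, 31, -27, -52] -> [-15, -21, -17, -37, -44, -27, -52] -> [-6, -12, -8, -28, -35, -18, -43] -> [-43, -18, -35, -28, -8, -12, -6]
  [-45, 44, -34, -2, -31] -> [-48, 41, -37, -5, -34] -> [-48, -37, -5, -34] -> [-39, -28, 4, -25] -> [-25, 4, -28, -39]
  [-23, -37, -21, 34, 49, 14, -37, -20] -> [-26, -40, -24, 31, 46, 11, -40, -23] -> [-26, -40, -24, -40, -23] -> [-17, -31, -15, -31, -14] -> [-14, -31, -15, -31, -17]
  [27, -21, 43, -41, 11, 30, 17] -> [24, -24, 40, -44, 8, 27, 14] -> [-24, -44] -> [-15, -35] -> [-35, -15]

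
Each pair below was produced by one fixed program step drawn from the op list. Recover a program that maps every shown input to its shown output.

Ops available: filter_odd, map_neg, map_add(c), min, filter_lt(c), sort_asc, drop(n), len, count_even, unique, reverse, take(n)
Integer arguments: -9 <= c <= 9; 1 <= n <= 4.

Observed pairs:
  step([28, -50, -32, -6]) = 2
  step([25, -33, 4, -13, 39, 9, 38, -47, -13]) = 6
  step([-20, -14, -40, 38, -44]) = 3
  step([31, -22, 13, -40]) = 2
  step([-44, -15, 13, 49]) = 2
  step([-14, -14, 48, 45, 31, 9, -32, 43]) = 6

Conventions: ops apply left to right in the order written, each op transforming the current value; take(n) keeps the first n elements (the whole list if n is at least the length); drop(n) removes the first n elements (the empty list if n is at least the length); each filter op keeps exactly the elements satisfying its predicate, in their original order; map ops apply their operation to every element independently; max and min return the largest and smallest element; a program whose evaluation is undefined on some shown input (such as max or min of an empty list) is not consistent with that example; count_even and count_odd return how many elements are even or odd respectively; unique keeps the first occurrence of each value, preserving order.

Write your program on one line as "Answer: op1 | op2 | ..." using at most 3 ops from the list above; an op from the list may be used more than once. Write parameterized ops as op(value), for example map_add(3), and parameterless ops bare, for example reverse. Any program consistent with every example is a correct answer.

drop(2) | unique | len

Check, running the answer program on each example:
  [28, -50, -32, -6] -> [-32, -6] -> [-32, -6] -> 2
  [25, -33, 4, -13, 39, 9, 38, -47, -13] -> [4, -13, 39, 9, 38, -47, -13] -> [4, -13, 39, 9, 38, -47] -> 6
  [-20, -14, -40, 38, -44] -> [-40, 38, -44] -> [-40, 38, -44] -> 3
  [31, -22, 13, -40] -> [13, -40] -> [13, -40] -> 2
  [-44, -15, 13, 49] -> [13, 49] -> [13, 49] -> 2
  [-14, -14, 48, 45, 31, 9, -32, 43] -> [48, 45, 31, 9, -32, 43] -> [48, 45, 31, 9, -32, 43] -> 6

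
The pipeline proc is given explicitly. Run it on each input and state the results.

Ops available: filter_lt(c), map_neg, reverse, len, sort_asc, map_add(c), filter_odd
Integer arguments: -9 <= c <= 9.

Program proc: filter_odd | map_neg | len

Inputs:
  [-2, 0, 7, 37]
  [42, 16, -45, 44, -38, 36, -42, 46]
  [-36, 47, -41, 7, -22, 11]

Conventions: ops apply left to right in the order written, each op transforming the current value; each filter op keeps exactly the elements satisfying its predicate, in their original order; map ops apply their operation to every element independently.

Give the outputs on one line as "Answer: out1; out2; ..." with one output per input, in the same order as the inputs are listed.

2; 1; 4

Execution, op by op:
  [-2, 0, 7, 37] -> [7, 37] -> [-7, -37] -> 2
  [42, 16, -45, 44, -38, 36, -42, 46] -> [-45] -> [45] -> 1
  [-36, 47, -41, 7, -22, 11] -> [47, -41, 7, 11] -> [-47, 41, -7, -11] -> 4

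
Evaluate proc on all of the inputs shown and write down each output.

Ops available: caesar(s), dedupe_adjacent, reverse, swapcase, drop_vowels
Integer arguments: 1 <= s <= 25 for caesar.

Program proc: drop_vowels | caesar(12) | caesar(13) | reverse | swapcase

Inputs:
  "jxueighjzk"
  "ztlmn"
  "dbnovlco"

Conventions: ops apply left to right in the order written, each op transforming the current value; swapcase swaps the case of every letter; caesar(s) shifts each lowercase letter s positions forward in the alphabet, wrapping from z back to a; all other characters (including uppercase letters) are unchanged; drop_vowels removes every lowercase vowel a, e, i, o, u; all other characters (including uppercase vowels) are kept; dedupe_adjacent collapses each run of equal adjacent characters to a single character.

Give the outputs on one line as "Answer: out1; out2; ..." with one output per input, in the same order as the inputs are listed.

Execution, op by op:
  "jxueighjzk" -> "jxghjzk" -> "vjstvlw" -> "iwfgiyj" -> "jyigfwi" -> "JYIGFWI"
  "ztlmn" -> "ztlmn" -> "lfxyz" -> "ysklm" -> "mlksy" -> "MLKSY"
  "dbnovlco" -> "dbnvlc" -> "pnzhxo" -> "camukb" -> "bkumac" -> "BKUMAC"

"JYIGFWI"; "MLKSY"; "BKUMAC"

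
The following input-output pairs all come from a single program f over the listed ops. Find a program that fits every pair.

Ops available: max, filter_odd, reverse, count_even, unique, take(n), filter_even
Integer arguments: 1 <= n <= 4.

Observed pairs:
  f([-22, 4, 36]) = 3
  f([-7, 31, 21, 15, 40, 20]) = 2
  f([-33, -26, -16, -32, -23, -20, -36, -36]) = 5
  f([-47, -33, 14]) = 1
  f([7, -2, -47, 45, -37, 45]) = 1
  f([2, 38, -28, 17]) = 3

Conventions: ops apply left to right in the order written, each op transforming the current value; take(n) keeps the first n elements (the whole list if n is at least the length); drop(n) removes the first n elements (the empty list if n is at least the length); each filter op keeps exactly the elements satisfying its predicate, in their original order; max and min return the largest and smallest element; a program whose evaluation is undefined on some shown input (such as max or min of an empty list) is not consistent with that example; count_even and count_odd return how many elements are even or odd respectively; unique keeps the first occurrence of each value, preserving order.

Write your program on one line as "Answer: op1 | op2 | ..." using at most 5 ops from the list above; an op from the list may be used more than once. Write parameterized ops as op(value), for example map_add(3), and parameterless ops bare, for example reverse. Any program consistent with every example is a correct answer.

reverse | unique | reverse | filter_even | count_even

Check, running the answer program on each example:
  [-22, 4, 36] -> [36, 4, -22] -> [36, 4, -22] -> [-22, 4, 36] -> [-22, 4, 36] -> 3
  [-7, 31, 21, 15, 40, 20] -> [20, 40, 15, 21, 31, -7] -> [20, 40, 15, 21, 31, -7] -> [-7, 31, 21, 15, 40, 20] -> [40, 20] -> 2
  [-33, -26, -16, -32, -23, -20, -36, -36] -> [-36, -36, -20, -23, -32, -16, -26, -33] -> [-36, -20, -23, -32, -16, -26, -33] -> [-33, -26, -16, -32, -23, -20, -36] -> [-26, -16, -32, -20, -36] -> 5
  [-47, -33, 14] -> [14, -33, -47] -> [14, -33, -47] -> [-47, -33, 14] -> [14] -> 1
  [7, -2, -47, 45, -37, 45] -> [45, -37, 45, -47, -2, 7] -> [45, -37, -47, -2, 7] -> [7, -2, -47, -37, 45] -> [-2] -> 1
  [2, 38, -28, 17] -> [17, -28, 38, 2] -> [17, -28, 38, 2] -> [2, 38, -28, 17] -> [2, 38, -28] -> 3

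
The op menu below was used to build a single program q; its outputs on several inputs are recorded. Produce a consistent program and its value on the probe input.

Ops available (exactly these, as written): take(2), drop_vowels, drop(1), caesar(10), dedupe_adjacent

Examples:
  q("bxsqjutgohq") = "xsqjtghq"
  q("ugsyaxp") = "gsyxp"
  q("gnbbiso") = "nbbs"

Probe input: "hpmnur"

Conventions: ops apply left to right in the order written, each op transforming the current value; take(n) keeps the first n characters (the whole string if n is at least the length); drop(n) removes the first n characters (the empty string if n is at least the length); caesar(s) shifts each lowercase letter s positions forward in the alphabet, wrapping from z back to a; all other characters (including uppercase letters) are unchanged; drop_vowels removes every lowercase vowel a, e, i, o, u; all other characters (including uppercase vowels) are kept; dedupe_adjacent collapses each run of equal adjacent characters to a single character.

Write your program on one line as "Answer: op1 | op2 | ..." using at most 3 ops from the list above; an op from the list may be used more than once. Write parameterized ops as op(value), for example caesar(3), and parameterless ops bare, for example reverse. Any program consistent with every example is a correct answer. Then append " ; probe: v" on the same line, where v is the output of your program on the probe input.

drop(1) | drop_vowels ; probe: "pmnr"

Check, running the answer program on each example:
  "bxsqjutgohq" -> "xsqjutgohq" -> "xsqjtghq"
  "ugsyaxp" -> "gsyaxp" -> "gsyxp"
  "gnbbiso" -> "nbbiso" -> "nbbs"
  probe: "hpmnur" -> "pmnur" -> "pmnr"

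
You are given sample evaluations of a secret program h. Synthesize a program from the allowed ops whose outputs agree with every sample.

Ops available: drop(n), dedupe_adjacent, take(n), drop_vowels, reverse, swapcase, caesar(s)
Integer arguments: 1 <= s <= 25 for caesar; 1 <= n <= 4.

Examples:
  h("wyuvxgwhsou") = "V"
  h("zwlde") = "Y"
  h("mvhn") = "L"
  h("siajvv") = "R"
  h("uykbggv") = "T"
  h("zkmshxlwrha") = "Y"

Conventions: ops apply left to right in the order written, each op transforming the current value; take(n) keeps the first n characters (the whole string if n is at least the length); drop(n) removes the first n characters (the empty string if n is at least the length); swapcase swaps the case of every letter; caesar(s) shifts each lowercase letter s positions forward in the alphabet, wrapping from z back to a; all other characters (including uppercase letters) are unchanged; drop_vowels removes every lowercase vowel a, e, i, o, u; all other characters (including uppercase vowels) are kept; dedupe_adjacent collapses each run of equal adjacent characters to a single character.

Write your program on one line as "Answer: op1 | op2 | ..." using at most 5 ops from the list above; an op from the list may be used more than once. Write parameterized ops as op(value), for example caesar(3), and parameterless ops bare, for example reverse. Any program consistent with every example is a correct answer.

caesar(25) | drop_vowels | dedupe_adjacent | take(1) | swapcase

Check, running the answer program on each example:
  "wyuvxgwhsou" -> "vxtuwfvgrnt" -> "vxtwfvgrnt" -> "vxtwfvgrnt" -> "v" -> "V"
  "zwlde" -> "yvkcd" -> "yvkcd" -> "yvkcd" -> "y" -> "Y"
  "mvhn" -> "lugm" -> "lgm" -> "lgm" -> "l" -> "L"
  "siajvv" -> "rhziuu" -> "rhz" -> "rhz" -> "r" -> "R"
  "uykbggv" -> "txjaffu" -> "txjff" -> "txjf" -> "t" -> "T"
  "zkmshxlwrha" -> "yjlrgwkvqgz" -> "yjlrgwkvqgz" -> "yjlrgwkvqgz" -> "y" -> "Y"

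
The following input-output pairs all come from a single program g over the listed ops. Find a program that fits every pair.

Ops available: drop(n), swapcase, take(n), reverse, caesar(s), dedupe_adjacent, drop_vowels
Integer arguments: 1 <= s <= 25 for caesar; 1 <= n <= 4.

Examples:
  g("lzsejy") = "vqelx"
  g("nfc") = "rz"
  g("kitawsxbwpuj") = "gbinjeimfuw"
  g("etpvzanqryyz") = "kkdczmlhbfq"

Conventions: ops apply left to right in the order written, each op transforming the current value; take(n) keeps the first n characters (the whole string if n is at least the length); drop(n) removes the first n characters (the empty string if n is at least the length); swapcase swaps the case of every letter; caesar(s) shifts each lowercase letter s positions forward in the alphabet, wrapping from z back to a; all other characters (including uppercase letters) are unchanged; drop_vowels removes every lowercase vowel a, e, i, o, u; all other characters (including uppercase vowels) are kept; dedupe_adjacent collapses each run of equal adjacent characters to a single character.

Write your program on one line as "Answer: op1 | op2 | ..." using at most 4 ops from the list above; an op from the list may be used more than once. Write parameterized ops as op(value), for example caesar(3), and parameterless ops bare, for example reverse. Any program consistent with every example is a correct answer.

reverse | caesar(12) | drop(1)

Check, running the answer program on each example:
  "lzsejy" -> "yjeszl" -> "kvqelx" -> "vqelx"
  "nfc" -> "cfn" -> "orz" -> "rz"
  "kitawsxbwpuj" -> "jupwbxswatik" -> "vgbinjeimfuw" -> "gbinjeimfuw"
  "etpvzanqryyz" -> "zyyrqnazvpte" -> "lkkdczmlhbfq" -> "kkdczmlhbfq"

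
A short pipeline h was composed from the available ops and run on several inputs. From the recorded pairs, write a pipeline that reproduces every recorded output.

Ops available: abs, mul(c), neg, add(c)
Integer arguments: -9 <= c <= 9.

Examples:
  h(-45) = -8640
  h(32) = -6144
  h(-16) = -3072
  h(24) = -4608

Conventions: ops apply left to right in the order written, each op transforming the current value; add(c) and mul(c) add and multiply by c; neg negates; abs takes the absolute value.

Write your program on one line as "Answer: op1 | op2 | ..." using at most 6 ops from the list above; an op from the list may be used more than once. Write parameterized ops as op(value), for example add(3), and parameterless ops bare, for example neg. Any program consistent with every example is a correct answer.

abs | mul(2) | mul(-6) | mul(4) | mul(4)

Check, running the answer program on each example:
  -45 -> 45 -> 90 -> -540 -> -2160 -> -8640
  32 -> 32 -> 64 -> -384 -> -1536 -> -6144
  -16 -> 16 -> 32 -> -192 -> -768 -> -3072
  24 -> 24 -> 48 -> -288 -> -1152 -> -4608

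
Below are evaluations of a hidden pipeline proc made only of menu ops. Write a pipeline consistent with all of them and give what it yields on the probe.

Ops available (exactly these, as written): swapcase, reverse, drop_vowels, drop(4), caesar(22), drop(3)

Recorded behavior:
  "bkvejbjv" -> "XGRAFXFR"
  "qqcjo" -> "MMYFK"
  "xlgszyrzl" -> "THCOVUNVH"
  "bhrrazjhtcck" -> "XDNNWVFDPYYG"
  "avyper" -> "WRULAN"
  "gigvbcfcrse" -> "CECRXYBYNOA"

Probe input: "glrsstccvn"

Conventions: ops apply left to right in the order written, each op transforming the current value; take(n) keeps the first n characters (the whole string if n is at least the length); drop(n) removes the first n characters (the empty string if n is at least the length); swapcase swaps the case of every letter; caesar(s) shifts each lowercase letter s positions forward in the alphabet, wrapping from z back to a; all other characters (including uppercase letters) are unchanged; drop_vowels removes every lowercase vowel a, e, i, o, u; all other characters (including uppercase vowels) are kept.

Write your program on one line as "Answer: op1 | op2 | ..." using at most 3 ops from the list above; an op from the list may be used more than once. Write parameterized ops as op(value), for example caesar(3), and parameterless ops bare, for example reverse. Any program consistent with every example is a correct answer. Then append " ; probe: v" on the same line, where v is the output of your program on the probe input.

caesar(22) | swapcase ; probe: "CHNOOPYYRJ"

Check, running the answer program on each example:
  "bkvejbjv" -> "xgrafxfr" -> "XGRAFXFR"
  "qqcjo" -> "mmyfk" -> "MMYFK"
  "xlgszyrzl" -> "thcovunvh" -> "THCOVUNVH"
  "bhrrazjhtcck" -> "xdnnwvfdpyyg" -> "XDNNWVFDPYYG"
  "avyper" -> "wrulan" -> "WRULAN"
  "gigvbcfcrse" -> "cecrxybynoa" -> "CECRXYBYNOA"
  probe: "glrsstccvn" -> "chnoopyyrj" -> "CHNOOPYYRJ"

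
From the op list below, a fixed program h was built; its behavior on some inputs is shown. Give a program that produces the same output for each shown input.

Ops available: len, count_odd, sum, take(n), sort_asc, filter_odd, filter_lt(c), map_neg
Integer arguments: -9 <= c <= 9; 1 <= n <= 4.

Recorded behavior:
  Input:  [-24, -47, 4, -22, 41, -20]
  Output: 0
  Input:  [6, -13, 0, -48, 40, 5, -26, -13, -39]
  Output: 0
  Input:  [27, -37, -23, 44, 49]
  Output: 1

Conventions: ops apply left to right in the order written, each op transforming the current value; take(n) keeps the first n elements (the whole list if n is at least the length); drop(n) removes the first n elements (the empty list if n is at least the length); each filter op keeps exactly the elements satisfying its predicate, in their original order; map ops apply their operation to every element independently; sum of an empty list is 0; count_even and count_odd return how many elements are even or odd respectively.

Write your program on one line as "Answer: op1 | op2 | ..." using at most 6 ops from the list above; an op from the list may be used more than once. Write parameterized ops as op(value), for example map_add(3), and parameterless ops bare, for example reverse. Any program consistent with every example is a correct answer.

take(2) | map_neg | filter_lt(-5) | filter_odd | count_odd

Check, running the answer program on each example:
  [-24, -47, 4, -22, 41, -20] -> [-24, -47] -> [24, 47] -> [] -> [] -> 0
  [6, -13, 0, -48, 40, 5, -26, -13, -39] -> [6, -13] -> [-6, 13] -> [-6] -> [] -> 0
  [27, -37, -23, 44, 49] -> [27, -37] -> [-27, 37] -> [-27] -> [-27] -> 1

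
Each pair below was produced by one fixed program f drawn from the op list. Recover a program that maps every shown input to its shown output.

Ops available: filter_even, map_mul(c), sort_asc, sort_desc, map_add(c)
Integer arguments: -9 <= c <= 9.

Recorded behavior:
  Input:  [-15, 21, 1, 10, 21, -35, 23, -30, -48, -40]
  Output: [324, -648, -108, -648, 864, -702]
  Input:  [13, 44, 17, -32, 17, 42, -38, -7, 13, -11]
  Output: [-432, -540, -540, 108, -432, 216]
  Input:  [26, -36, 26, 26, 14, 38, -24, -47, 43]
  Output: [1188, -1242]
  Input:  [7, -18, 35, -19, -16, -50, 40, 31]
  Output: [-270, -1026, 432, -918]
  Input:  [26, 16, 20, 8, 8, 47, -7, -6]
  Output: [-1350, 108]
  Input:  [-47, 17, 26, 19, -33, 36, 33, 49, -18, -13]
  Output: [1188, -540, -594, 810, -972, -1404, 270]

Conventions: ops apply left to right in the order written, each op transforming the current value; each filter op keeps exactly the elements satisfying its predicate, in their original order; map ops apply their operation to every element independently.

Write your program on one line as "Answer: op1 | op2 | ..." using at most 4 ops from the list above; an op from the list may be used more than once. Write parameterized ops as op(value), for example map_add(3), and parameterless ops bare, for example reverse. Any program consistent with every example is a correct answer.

map_add(3) | map_mul(9) | map_mul(-3) | filter_even

Check, running the answer program on each example:
  [-15, 21, 1, 10, 21, -35, 23, -30, -48, -40] -> [-12, 24, 4, 13, 24, -32, 26, -27, -45, -37] -> [-108, 216, 36, 117, 216, -288, 234, -243, -405, -333] -> [324, -648, -108, -351, -648, 864, -702, 729, 1215, 999] -> [324, -648, -108, -648, 864, -702]
  [13, 44, 17, -32, 17, 42, -38, -7, 13, -11] -> [16, 47, 20, -29, 20, 45, -35, -4, 16, -8] -> [144, 423, 180, -261, 180, 405, -315, -36, 144, -72] -> [-432, -1269, -540, 783, -540, -1215, 945, 108, -432, 216] -> [-432, -540, -540, 108, -432, 216]
  [26, -36, 26, 26, 14, 38, -24, -47, 43] -> [29, -33, 29, 29, 17, 41, -21, -44, 46] -> [261, -297, 261, 261, 153, 369, -189, -396, 414] -> [-783, 891, -783, -783, -459, -1107, 567, 1188, -1242] -> [1188, -1242]
  [7, -18, 35, -19, -16, -50, 40, 31] -> [10, -15, 38, -16, -13, -47, 43, 34] -> [90, -135, 342, -144, -117, -423, 387, 306] -> [-270, 405, -1026, 432, 351, 1269, -1161, -918] -> [-270, -1026, 432, -918]
  [26, 16, 20, 8, 8, 47, -7, -6] -> [29, 19, 23, 11, 11, 50, -4, -3] -> [261, 171, 207, 99, 99, 450, -36, -27] -> [-783, -513, -621, -297, -297, -1350, 108, 81] -> [-1350, 108]
  [-47, 17, 26, 19, -33, 36, 33, 49, -18, -13] -> [-44, 20, 29, 22, -30, 39, 36, 52, -15, -10] -> [-396, 180, 261, 198, -270, 351, 324, 468, -135, -90] -> [1188, -540, -783, -594, 810, -1053, -972, -1404, 405, 270] -> [1188, -540, -594, 810, -972, -1404, 270]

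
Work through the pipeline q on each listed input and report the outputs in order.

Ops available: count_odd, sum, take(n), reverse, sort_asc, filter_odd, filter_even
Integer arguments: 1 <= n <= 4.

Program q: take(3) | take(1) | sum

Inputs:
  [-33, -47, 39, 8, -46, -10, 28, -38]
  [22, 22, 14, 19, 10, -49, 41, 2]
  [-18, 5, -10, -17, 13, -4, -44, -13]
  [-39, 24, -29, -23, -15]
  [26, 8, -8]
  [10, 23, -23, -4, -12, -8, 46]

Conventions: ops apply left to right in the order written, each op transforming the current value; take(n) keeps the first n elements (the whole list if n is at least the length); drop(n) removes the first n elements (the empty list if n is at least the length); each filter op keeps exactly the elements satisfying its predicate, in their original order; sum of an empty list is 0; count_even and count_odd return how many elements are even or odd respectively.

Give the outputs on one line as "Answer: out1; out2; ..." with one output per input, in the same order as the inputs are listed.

-33; 22; -18; -39; 26; 10

Execution, op by op:
  [-33, -47, 39, 8, -46, -10, 28, -38] -> [-33, -47, 39] -> [-33] -> -33
  [22, 22, 14, 19, 10, -49, 41, 2] -> [22, 22, 14] -> [22] -> 22
  [-18, 5, -10, -17, 13, -4, -44, -13] -> [-18, 5, -10] -> [-18] -> -18
  [-39, 24, -29, -23, -15] -> [-39, 24, -29] -> [-39] -> -39
  [26, 8, -8] -> [26, 8, -8] -> [26] -> 26
  [10, 23, -23, -4, -12, -8, 46] -> [10, 23, -23] -> [10] -> 10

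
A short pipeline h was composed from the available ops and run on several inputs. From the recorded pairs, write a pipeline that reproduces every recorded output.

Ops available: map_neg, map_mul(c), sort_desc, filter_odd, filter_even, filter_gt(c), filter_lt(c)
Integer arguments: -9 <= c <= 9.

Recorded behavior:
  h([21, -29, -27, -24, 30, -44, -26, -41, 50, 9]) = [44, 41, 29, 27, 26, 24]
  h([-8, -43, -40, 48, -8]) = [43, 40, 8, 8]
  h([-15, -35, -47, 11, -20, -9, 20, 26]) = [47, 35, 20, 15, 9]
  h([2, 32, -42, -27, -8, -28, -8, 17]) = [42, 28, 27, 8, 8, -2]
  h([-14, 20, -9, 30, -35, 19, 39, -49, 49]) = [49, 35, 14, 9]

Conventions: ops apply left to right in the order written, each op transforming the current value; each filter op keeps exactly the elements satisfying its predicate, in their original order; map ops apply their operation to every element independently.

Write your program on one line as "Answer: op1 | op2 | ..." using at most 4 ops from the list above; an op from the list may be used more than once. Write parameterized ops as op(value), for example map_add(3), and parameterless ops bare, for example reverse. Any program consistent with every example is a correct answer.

sort_desc | map_neg | filter_gt(-9) | sort_desc

Check, running the answer program on each example:
  [21, -29, -27, -24, 30, -44, -26, -41, 50, 9] -> [50, 30, 21, 9, -24, -26, -27, -29, -41, -44] -> [-50, -30, -21, -9, 24, 26, 27, 29, 41, 44] -> [24, 26, 27, 29, 41, 44] -> [44, 41, 29, 27, 26, 24]
  [-8, -43, -40, 48, -8] -> [48, -8, -8, -40, -43] -> [-48, 8, 8, 40, 43] -> [8, 8, 40, 43] -> [43, 40, 8, 8]
  [-15, -35, -47, 11, -20, -9, 20, 26] -> [26, 20, 11, -9, -15, -20, -35, -47] -> [-26, -20, -11, 9, 15, 20, 35, 47] -> [9, 15, 20, 35, 47] -> [47, 35, 20, 15, 9]
  [2, 32, -42, -27, -8, -28, -8, 17] -> [32, 17, 2, -8, -8, -27, -28, -42] -> [-32, -17, -2, 8, 8, 27, 28, 42] -> [-2, 8, 8, 27, 28, 42] -> [42, 28, 27, 8, 8, -2]
  [-14, 20, -9, 30, -35, 19, 39, -49, 49] -> [49, 39, 30, 20, 19, -9, -14, -35, -49] -> [-49, -39, -30, -20, -19, 9, 14, 35, 49] -> [9, 14, 35, 49] -> [49, 35, 14, 9]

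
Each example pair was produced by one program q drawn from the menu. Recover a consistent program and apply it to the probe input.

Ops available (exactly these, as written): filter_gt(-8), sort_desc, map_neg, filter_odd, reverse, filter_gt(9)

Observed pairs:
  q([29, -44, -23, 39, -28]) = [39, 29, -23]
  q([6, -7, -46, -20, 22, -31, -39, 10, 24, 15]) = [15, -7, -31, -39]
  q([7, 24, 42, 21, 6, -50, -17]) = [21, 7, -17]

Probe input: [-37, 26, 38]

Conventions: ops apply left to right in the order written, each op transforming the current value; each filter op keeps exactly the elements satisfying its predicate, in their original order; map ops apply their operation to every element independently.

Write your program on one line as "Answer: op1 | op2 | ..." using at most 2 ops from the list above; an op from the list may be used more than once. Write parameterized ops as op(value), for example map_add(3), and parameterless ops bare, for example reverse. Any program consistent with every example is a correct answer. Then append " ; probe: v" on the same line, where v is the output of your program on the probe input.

sort_desc | filter_odd ; probe: [-37]

Check, running the answer program on each example:
  [29, -44, -23, 39, -28] -> [39, 29, -23, -28, -44] -> [39, 29, -23]
  [6, -7, -46, -20, 22, -31, -39, 10, 24, 15] -> [24, 22, 15, 10, 6, -7, -20, -31, -39, -46] -> [15, -7, -31, -39]
  [7, 24, 42, 21, 6, -50, -17] -> [42, 24, 21, 7, 6, -17, -50] -> [21, 7, -17]
  probe: [-37, 26, 38] -> [38, 26, -37] -> [-37]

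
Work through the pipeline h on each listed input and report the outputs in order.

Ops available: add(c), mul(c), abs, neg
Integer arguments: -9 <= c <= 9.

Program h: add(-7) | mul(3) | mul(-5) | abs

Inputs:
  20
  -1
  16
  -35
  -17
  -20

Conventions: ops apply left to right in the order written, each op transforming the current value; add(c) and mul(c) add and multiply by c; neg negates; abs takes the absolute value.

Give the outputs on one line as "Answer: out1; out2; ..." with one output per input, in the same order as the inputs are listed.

Execution, op by op:
  20 -> 13 -> 39 -> -195 -> 195
  -1 -> -8 -> -24 -> 120 -> 120
  16 -> 9 -> 27 -> -135 -> 135
  -35 -> -42 -> -126 -> 630 -> 630
  -17 -> -24 -> -72 -> 360 -> 360
  -20 -> -27 -> -81 -> 405 -> 405

195; 120; 135; 630; 360; 405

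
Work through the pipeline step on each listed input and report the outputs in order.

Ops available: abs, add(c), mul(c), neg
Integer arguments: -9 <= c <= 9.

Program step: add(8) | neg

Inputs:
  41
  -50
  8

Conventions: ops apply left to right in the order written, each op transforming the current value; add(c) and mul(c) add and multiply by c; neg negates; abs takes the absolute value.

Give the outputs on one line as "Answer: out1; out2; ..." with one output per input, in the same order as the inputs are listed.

Execution, op by op:
  41 -> 49 -> -49
  -50 -> -42 -> 42
  8 -> 16 -> -16

-49; 42; -16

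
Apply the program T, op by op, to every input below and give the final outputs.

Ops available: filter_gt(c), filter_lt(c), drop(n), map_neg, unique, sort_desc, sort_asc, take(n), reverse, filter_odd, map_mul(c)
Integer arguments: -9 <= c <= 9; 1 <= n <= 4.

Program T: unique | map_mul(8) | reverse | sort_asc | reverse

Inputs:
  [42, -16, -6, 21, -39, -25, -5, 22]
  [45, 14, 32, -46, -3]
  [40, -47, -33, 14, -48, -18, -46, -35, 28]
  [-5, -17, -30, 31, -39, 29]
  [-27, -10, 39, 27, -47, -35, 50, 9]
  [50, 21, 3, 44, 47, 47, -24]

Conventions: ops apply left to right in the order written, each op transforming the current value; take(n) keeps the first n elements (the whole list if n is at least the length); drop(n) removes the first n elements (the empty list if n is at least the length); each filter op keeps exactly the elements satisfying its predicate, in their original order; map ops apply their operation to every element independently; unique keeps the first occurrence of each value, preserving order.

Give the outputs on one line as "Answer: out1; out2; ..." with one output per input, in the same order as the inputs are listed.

[336, 176, 168, -40, -48, -128, -200, -312]; [360, 256, 112, -24, -368]; [320, 224, 112, -144, -264, -280, -368, -376, -384]; [248, 232, -40, -136, -240, -312]; [400, 312, 216, 72, -80, -216, -280, -376]; [400, 376, 352, 168, 24, -192]

Execution, op by op:
  [42, -16, -6, 21, -39, -25, -5, 22] -> [42, -16, -6, 21, -39, -25, -5, 22] -> [336, -128, -48, 168, -312, -200, -40, 176] -> [176, -40, -200, -312, 168, -48, -128, 336] -> [-312, -200, -128, -48, -40, 168, 176, 336] -> [336, 176, 168, -40, -48, -128, -200, -312]
  [45, 14, 32, -46, -3] -> [45, 14, 32, -46, -3] -> [360, 112, 256, -368, -24] -> [-24, -368, 256, 112, 360] -> [-368, -24, 112, 256, 360] -> [360, 256, 112, -24, -368]
  [40, -47, -33, 14, -48, -18, -46, -35, 28] -> [40, -47, -33, 14, -48, -18, -46, -35, 28] -> [320, -376, -264, 112, -384, -144, -368, -280, 224] -> [224, -280, -368, -144, -384, 112, -264, -376, 320] -> [-384, -376, -368, -280, -264, -144, 112, 224, 320] -> [320, 224, 112, -144, -264, -280, -368, -376, -384]
  [-5, -17, -30, 31, -39, 29] -> [-5, -17, -30, 31, -39, 29] -> [-40, -136, -240, 248, -312, 232] -> [232, -312, 248, -240, -136, -40] -> [-312, -240, -136, -40, 232, 248] -> [248, 232, -40, -136, -240, -312]
  [-27, -10, 39, 27, -47, -35, 50, 9] -> [-27, -10, 39, 27, -47, -35, 50, 9] -> [-216, -80, 312, 216, -376, -280, 400, 72] -> [72, 400, -280, -376, 216, 312, -80, -216] -> [-376, -280, -216, -80, 72, 216, 312, 400] -> [400, 312, 216, 72, -80, -216, -280, -376]
  [50, 21, 3, 44, 47, 47, -24] -> [50, 21, 3, 44, 47, -24] -> [400, 168, 24, 352, 376, -192] -> [-192, 376, 352, 24, 168, 400] -> [-192, 24, 168, 352, 376, 400] -> [400, 376, 352, 168, 24, -192]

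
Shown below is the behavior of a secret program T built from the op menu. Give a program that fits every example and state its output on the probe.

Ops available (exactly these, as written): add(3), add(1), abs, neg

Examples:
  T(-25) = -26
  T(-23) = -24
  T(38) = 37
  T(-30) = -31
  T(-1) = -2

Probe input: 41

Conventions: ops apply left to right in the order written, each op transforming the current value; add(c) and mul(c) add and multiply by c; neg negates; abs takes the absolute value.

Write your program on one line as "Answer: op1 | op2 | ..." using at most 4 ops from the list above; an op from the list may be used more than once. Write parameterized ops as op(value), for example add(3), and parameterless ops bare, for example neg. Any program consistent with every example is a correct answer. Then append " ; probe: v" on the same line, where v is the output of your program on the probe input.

neg | add(1) | neg ; probe: 40

Check, running the answer program on each example:
  -25 -> 25 -> 26 -> -26
  -23 -> 23 -> 24 -> -24
  38 -> -38 -> -37 -> 37
  -30 -> 30 -> 31 -> -31
  -1 -> 1 -> 2 -> -2
  probe: 41 -> -41 -> -40 -> 40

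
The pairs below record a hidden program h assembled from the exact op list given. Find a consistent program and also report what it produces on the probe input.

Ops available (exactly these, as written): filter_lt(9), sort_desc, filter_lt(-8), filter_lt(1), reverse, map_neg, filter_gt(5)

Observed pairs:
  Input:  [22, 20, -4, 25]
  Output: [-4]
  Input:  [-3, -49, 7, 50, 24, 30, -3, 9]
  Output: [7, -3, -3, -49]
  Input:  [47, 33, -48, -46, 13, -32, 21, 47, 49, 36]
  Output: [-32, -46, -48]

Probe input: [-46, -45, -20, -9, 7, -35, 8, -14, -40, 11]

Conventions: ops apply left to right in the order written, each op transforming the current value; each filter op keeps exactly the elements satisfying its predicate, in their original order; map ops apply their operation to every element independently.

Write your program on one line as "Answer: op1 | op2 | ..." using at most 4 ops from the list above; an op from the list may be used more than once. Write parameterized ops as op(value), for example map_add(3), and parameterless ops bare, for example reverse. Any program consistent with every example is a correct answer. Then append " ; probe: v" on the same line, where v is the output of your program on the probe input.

reverse | sort_desc | filter_lt(9) ; probe: [8, 7, -9, -14, -20, -35, -40, -45, -46]

Check, running the answer program on each example:
  [22, 20, -4, 25] -> [25, -4, 20, 22] -> [25, 22, 20, -4] -> [-4]
  [-3, -49, 7, 50, 24, 30, -3, 9] -> [9, -3, 30, 24, 50, 7, -49, -3] -> [50, 30, 24, 9, 7, -3, -3, -49] -> [7, -3, -3, -49]
  [47, 33, -48, -46, 13, -32, 21, 47, 49, 36] -> [36, 49, 47, 21, -32, 13, -46, -48, 33, 47] -> [49, 47, 47, 36, 33, 21, 13, -32, -46, -48] -> [-32, -46, -48]
  probe: [-46, -45, -20, -9, 7, -35, 8, -14, -40, 11] -> [11, -40, -14, 8, -35, 7, -9, -20, -45, -46] -> [11, 8, 7, -9, -14, -20, -35, -40, -45, -46] -> [8, 7, -9, -14, -20, -35, -40, -45, -46]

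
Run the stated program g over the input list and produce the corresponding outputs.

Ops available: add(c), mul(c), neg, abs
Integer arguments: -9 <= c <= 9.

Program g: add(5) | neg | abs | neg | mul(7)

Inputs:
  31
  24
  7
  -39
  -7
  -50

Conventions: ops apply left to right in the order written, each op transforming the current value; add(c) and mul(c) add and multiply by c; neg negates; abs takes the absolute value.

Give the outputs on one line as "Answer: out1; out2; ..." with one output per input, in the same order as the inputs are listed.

Execution, op by op:
  31 -> 36 -> -36 -> 36 -> -36 -> -252
  24 -> 29 -> -29 -> 29 -> -29 -> -203
  7 -> 12 -> -12 -> 12 -> -12 -> -84
  -39 -> -34 -> 34 -> 34 -> -34 -> -238
  -7 -> -2 -> 2 -> 2 -> -2 -> -14
  -50 -> -45 -> 45 -> 45 -> -45 -> -315

-252; -203; -84; -238; -14; -315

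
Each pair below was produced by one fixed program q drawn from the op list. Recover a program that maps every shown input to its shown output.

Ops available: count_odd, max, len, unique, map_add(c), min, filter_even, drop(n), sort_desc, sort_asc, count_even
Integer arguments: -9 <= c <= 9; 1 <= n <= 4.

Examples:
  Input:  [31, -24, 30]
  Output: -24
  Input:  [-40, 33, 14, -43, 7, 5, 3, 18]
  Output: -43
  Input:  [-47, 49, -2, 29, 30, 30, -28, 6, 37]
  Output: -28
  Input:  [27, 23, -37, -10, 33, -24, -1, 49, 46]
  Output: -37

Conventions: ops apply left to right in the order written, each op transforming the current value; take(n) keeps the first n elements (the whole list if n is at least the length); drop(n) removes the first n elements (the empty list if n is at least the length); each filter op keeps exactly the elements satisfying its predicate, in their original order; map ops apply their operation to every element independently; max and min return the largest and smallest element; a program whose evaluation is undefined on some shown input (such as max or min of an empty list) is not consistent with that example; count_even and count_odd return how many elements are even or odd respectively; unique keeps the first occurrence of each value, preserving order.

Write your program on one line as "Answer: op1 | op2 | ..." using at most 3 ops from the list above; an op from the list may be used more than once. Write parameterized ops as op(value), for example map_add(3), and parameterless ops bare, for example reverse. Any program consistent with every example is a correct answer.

unique | drop(1) | min

Check, running the answer program on each example:
  [31, -24, 30] -> [31, -24, 30] -> [-24, 30] -> -24
  [-40, 33, 14, -43, 7, 5, 3, 18] -> [-40, 33, 14, -43, 7, 5, 3, 18] -> [33, 14, -43, 7, 5, 3, 18] -> -43
  [-47, 49, -2, 29, 30, 30, -28, 6, 37] -> [-47, 49, -2, 29, 30, -28, 6, 37] -> [49, -2, 29, 30, -28, 6, 37] -> -28
  [27, 23, -37, -10, 33, -24, -1, 49, 46] -> [27, 23, -37, -10, 33, -24, -1, 49, 46] -> [23, -37, -10, 33, -24, -1, 49, 46] -> -37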